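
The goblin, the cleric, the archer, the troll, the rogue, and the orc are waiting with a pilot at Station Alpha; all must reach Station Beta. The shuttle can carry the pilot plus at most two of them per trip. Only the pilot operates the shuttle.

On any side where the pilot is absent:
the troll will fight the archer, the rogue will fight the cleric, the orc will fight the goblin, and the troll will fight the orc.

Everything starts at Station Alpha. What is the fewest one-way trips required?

Whatever the first load, the items left behind include a forbidden pair without the pilot. No opening move is safe, so no plan exists.

impossible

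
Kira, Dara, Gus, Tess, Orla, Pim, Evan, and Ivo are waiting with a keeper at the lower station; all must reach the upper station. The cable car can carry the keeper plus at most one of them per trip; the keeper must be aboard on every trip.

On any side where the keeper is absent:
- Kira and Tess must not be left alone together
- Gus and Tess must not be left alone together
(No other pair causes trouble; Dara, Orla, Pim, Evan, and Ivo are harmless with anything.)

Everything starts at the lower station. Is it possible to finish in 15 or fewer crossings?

Counting alone: the keeper can take at most 1 across per trip to the upper station, so moving all 8 needs at least 8 loaded trips out, with a return between consecutive ones — at least 15 crossings.
The safety rule pushes this higher. Following every safe sequence of crossings, the most of the 8 that can be at the upper station as the cable car arrives there on crossing 15 is 7 — never all 8.
So the move cannot be finished within 15 crossings. (The shortest complete plan takes 17:)
1. Keeper goes to the upper station with Tess.
2. Keeper goes back to the lower station alone.
3. Keeper goes to the upper station with Kira.
4. Keeper goes back to the lower station with Tess.
5. Keeper goes to the upper station with Gus.
6. Keeper goes back to the lower station alone.
7. Keeper goes to the upper station with Dara.
8. Keeper goes back to the lower station alone.
9. Keeper goes to the upper station with Orla.
10. Keeper goes back to the lower station alone.
11. Keeper goes to the upper station with Pim.
12. Keeper goes back to the lower station alone.
13. Keeper goes to the upper station with Evan.
14. Keeper goes back to the lower station alone.
15. Keeper goes to the upper station with Ivo.
16. Keeper goes back to the lower station alone.
17. Keeper goes to the upper station with Tess.

No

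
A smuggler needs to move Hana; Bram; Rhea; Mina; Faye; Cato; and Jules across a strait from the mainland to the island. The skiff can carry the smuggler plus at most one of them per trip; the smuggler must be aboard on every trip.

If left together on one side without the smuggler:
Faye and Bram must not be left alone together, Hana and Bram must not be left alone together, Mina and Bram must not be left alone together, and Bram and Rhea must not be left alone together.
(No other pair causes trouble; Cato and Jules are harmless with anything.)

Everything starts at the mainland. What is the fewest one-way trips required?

Following every safe sequence of crossings from the start, the most of the 7 that can be at the island as the skiff arrives there on crossings 1, 3, 5, 7 is 1, 2, 3, 4 respectively; the best ever achieved is 4 of 7.
From crossing 9 on, no configuration arises that was not already reachable earlier: only 44 distinct safe configurations (who is on which side, and where the skiff is) can ever be reached, none of them has everyone across, and every continuation just revisits them. So no valid plan exists.

impossible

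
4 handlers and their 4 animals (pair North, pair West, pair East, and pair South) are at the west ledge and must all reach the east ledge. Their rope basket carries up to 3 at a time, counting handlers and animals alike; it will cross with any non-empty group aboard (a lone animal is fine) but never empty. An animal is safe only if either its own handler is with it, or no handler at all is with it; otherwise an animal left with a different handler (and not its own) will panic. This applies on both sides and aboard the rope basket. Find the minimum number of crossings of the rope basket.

9

Counting alone: each trip to the east ledge takes at most 3 across and each return brings at least 1 back, so after t trips out (and t−1 returns) at most 3t − (t−1) of the 8 are across; that first reaches 8 at t = 4, so at least 7 crossings are needed.
The safety rule pushes this higher. Following every safe sequence of crossings, the most of the 8 that can be at the east ledge as the rope basket arrives there on crossing 7 is 7 — never all 8.
So no plan with fewer than 9 crossings exists, and this one achieves 9:
1. animal North and handler North cross → the east ledge.
2. handler North crosses ← the west ledge.
3. animal West, handler North, and handler West cross → the east ledge.
4. animal North and handler North cross ← the west ledge.
5. handler East, handler North, and handler South cross → the east ledge.
6. animal West crosses ← the west ledge.
7. animal North and animal West cross → the east ledge.
8. animal North crosses ← the west ledge.
9. animal East, animal North, and animal South cross → the east ledge.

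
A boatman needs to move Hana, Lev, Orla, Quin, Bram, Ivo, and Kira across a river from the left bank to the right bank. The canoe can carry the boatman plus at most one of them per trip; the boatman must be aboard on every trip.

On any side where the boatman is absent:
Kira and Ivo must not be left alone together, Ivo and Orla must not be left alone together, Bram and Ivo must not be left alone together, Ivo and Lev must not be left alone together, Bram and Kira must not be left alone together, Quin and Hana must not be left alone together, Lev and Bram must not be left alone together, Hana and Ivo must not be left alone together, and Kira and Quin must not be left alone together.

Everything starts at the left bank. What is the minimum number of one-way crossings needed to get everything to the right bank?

Whatever the first load, the items left behind include a forbidden pair without the boatman. No opening move is safe, so no plan exists.

impossible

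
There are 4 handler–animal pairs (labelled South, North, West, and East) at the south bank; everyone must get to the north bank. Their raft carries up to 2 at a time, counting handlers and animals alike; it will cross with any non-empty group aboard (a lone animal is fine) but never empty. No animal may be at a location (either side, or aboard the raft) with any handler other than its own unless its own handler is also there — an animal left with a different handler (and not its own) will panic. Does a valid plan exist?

Following every safe sequence of crossings from the start, the most of the 8 that can be at the north bank as the raft arrives there on crossings 1, 3, 5 is 2, 3, 4 respectively; the best ever achieved is 4 of 8.
From crossing 7 on, no configuration arises that was not already reachable earlier: only 44 distinct safe configurations (who is on which side, and where the raft is) can ever be reached, none of them has everyone across, and every continuation just revisits them. So no valid plan exists.

No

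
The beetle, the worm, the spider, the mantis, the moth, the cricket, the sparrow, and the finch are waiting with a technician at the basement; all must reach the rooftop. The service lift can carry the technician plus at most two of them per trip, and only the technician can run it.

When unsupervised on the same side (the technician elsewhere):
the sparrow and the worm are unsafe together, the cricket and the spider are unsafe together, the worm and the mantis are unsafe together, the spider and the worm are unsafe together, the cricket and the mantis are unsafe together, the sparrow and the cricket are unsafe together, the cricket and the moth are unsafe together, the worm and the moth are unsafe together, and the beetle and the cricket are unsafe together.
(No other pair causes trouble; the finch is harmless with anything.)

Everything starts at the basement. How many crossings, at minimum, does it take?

Following every safe sequence of crossings from the start, the most of the 8 that can be at the rooftop as the service lift arrives there on crossings 1, 3, 5 is 2, 4, 5 respectively; the best ever achieved is 5 of 8.
From crossing 7 on, no configuration arises that was not already reachable earlier: only 72 distinct safe configurations (who is on which side, and where the service lift is) can ever be reached, none of them has everyone across, and every continuation just revisits them. So no valid plan exists.

impossible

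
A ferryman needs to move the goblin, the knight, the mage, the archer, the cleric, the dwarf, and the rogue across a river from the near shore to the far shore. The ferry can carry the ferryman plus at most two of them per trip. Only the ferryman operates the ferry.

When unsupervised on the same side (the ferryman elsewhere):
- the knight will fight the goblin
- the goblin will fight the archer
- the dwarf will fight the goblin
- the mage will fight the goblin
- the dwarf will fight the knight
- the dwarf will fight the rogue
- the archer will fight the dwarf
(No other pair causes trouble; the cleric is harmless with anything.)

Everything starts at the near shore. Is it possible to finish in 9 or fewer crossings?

No

Counting alone: the ferryman can take at most 2 across per trip to the far shore, so moving all 7 needs at least 4 loaded trips out, with a return between consecutive ones — at least 7 crossings.
The safety rule pushes this higher. Following every safe sequence of crossings, the most of the 7 that can be at the far shore as the ferry arrives there on crossings 7, 9 is 5, 6 respectively — never all 7.
So the move cannot be finished within 9 crossings. (The shortest complete plan takes 11:)
1. Ferryman goes to the far shore with the dwarf and the goblin.
2. Ferryman goes back to the near shore with the goblin.
3. Ferryman goes to the far shore with the goblin and the mage.
4. Ferryman goes back to the near shore with the goblin.
5. Ferryman goes to the far shore with the cleric and the goblin.
6. Ferryman goes back to the near shore with the goblin.
7. Ferryman goes to the far shore with the archer and the knight.
8. Ferryman goes back to the near shore with the dwarf.
9. Ferryman goes to the far shore with the goblin and the rogue.
10. Ferryman goes back to the near shore with the goblin.
11. Ferryman goes to the far shore with the dwarf and the goblin.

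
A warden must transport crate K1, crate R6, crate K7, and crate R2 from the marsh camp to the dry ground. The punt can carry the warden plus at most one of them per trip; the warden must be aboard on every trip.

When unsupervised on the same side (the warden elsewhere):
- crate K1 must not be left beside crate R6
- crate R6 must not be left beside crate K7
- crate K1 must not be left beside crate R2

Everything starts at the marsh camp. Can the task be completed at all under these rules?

Whatever the first load, the items left behind include a forbidden pair without the warden. No opening move is safe, so no plan exists.

No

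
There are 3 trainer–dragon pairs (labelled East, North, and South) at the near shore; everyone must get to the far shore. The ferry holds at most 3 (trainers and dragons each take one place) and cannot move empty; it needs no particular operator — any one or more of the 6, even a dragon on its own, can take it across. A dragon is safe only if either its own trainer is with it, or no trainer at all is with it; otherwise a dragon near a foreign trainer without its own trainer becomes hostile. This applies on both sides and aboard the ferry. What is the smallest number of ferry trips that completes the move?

Counting alone: each trip to the far shore takes at most 3 across and each return brings at least 1 back, so after t trips out (and t−1 returns) at most 3t − (t−1) of the 6 are across; that first reaches 6 at t = 3, so at least 5 crossings are needed.
The plan below uses exactly 5 crossings, so it is optimal:
1. dragon East and trainer East cross → the far shore.
2. trainer East crosses ← the near shore.
3. trainer East, trainer North, and trainer South cross → the far shore.
4. dragon East crosses ← the near shore.
5. dragon East, dragon North, and dragon South cross → the far shore.

5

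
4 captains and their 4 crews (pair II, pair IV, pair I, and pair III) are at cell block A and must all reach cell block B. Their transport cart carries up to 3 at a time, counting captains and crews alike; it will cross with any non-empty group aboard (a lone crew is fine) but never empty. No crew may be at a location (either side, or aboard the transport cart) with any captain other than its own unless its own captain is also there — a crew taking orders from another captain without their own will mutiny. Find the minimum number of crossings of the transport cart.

Counting alone: each trip to cell block B takes at most 3 across and each return brings at least 1 back, so after t trips out (and t−1 returns) at most 3t − (t−1) of the 8 are across; that first reaches 8 at t = 4, so at least 7 crossings are needed.
The safety rule pushes this higher. Following every safe sequence of crossings, the most of the 8 that can be at cell block B as the transport cart arrives there on crossing 7 is 7 — never all 8.
So no plan with fewer than 9 crossings exists, and this one achieves 9:
1. captain II and crew II cross → cell block B.
2. captain II crosses ← cell block A.
3. captain II, captain IV, and crew IV cross → cell block B.
4. captain II and crew II cross ← cell block A.
5. captain I, captain II, and captain III cross → cell block B.
6. crew IV crosses ← cell block A.
7. crew II and crew IV cross → cell block B.
8. crew II crosses ← cell block A.
9. crew I, crew II, and crew III cross → cell block B.

9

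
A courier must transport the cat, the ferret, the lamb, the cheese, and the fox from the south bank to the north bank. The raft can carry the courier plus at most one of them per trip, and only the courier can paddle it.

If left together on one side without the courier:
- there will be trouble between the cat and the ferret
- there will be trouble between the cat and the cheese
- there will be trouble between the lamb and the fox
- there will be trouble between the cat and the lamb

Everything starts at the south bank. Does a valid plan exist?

Whatever the first load, the items left behind include a forbidden pair without the courier. No opening move is safe, so no plan exists.

No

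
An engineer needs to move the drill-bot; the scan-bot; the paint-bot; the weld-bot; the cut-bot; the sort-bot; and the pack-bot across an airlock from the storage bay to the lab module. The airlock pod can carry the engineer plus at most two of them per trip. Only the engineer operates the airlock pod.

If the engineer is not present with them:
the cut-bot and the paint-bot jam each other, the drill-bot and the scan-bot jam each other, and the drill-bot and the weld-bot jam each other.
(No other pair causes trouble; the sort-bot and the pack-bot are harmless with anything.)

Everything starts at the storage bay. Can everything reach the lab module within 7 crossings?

Yes — this plan uses 7 crossings (≤ 7):
1. Engineer goes to the lab module with the drill-bot and the paint-bot.  [the storage bay: the cut-bot, the pack-bot, the scan-bot, the sort-bot, the weld-bot | the lab module: the drill-bot, the paint-bot]
2. Engineer goes back to the storage bay alone.  [the storage bay: the cut-bot, the pack-bot, the scan-bot, the sort-bot, the weld-bot | the lab module: the drill-bot, the paint-bot]
3. Engineer goes to the lab module with the scan-bot and the weld-bot.  [the storage bay: the cut-bot, the pack-bot, the sort-bot | the lab module: the drill-bot, the paint-bot, the scan-bot, the weld-bot]
4. Engineer goes back to the storage bay with the drill-bot.  [the storage bay: the cut-bot, the drill-bot, the pack-bot, the sort-bot | the lab module: the paint-bot, the scan-bot, the weld-bot]
5. Engineer goes to the lab module with the pack-bot and the sort-bot.  [the storage bay: the cut-bot, the drill-bot | the lab module: the pack-bot, the paint-bot, the scan-bot, the sort-bot, the weld-bot]
6. Engineer goes back to the storage bay alone.  [the storage bay: the cut-bot, the drill-bot | the lab module: the pack-bot, the paint-bot, the scan-bot, the sort-bot, the weld-bot]
7. Engineer goes to the lab module with the cut-bot and the drill-bot.  [the storage bay: — | the lab module: the cut-bot, the drill-bot, the pack-bot, the paint-bot, the scan-bot, the sort-bot, the weld-bot]

Yes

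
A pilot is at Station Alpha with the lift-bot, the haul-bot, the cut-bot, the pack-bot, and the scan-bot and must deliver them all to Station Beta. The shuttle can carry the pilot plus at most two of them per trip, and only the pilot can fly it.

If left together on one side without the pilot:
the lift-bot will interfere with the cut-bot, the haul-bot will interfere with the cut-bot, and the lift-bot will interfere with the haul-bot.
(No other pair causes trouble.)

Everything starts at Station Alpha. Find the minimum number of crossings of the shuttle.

7

Counting alone: the pilot can take at most 2 across per trip to Station Beta, so moving all 5 needs at least 3 loaded trips out, with a return between consecutive ones — at least 5 crossings.
The safety rule pushes this higher. Following every safe sequence of crossings, the most of the 5 that can be at Station Beta as the shuttle arrives there on crossing 5 is 4 — never all 5.
So no plan with fewer than 7 crossings exists, and this one achieves 7:
1. Pilot goes to Station Beta with the haul-bot and the lift-bot.
2. Pilot goes back to Station Alpha with the lift-bot.
3. Pilot goes to Station Beta with the lift-bot and the pack-bot.
4. Pilot goes back to Station Alpha with the lift-bot.
5. Pilot goes to Station Beta with the lift-bot and the scan-bot.
6. Pilot goes back to Station Alpha with the lift-bot.
7. Pilot goes to Station Beta with the cut-bot and the lift-bot.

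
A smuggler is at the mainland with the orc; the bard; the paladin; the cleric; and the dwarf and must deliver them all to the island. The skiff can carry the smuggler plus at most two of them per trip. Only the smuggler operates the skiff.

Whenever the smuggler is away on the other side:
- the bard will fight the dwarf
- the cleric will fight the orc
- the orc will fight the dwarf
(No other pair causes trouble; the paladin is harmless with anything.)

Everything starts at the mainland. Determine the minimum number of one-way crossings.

Counting alone: the smuggler can take at most 2 across per trip to the island, so moving all 5 needs at least 3 loaded trips out, with a return between consecutive ones — at least 5 crossings.
The plan below uses exactly 5 crossings, so it is optimal:
1. Smuggler goes to the island with the bard and the orc.  [the mainland: the cleric, the dwarf, the paladin | the island: the bard, the orc]
2. Smuggler goes back to the mainland alone.  [the mainland: the cleric, the dwarf, the paladin | the island: the bard, the orc]
3. Smuggler goes to the island with the paladin.  [the mainland: the cleric, the dwarf | the island: the bard, the orc, the paladin]
4. Smuggler goes back to the mainland alone.  [the mainland: the cleric, the dwarf | the island: the bard, the orc, the paladin]
5. Smuggler goes to the island with the cleric and the dwarf.  [the mainland: — | the island: the bard, the cleric, the dwarf, the orc, the paladin]

5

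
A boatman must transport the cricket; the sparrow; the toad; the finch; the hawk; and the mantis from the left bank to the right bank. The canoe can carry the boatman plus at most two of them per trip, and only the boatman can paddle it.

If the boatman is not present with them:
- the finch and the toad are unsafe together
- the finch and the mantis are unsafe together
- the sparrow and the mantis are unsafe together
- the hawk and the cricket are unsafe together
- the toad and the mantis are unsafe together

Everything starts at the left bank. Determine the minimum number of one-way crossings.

Whatever the first load, the items left behind include a forbidden pair without the boatman. No opening move is safe, so no plan exists.

impossible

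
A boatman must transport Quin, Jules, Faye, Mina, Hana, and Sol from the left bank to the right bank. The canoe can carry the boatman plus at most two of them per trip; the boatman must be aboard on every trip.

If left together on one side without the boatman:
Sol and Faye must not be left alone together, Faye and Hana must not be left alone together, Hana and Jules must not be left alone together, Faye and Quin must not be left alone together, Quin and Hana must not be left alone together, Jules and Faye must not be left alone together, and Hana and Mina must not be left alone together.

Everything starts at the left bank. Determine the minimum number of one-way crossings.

Counting alone: the boatman can take at most 2 across per trip to the right bank, so moving all 6 needs at least 3 loaded trips out, with a return between consecutive ones — at least 5 crossings.
The safety rule pushes this higher. Following every safe sequence of crossings, the most of the 6 that can be at the right bank as the canoe arrives there on crossings 5, 7 is 4, 5 respectively — never all 6.
So no plan with fewer than 9 crossings exists, and this one achieves 9:
1. Boatman goes to the right bank with Faye and Hana.  [the left bank: Jules, Mina, Quin, Sol | the right bank: Faye, Hana]
2. Boatman goes back to the left bank with Faye.  [the left bank: Faye, Jules, Mina, Quin, Sol | the right bank: Hana]
3. Boatman goes to the right bank with Faye and Mina.  [the left bank: Jules, Quin, Sol | the right bank: Faye, Hana, Mina]
4. Boatman goes back to the left bank with Hana.  [the left bank: Hana, Jules, Quin, Sol | the right bank: Faye, Mina]
5. Boatman goes to the right bank with Jules and Quin.  [the left bank: Hana, Sol | the right bank: Faye, Jules, Mina, Quin]
6. Boatman goes back to the left bank with Faye.  [the left bank: Faye, Hana, Sol | the right bank: Jules, Mina, Quin]
7. Boatman goes to the right bank with Faye and Sol.  [the left bank: Hana | the right bank: Faye, Jules, Mina, Quin, Sol]
8. Boatman goes back to the left bank with Faye.  [the left bank: Faye, Hana | the right bank: Jules, Mina, Quin, Sol]
9. Boatman goes to the right bank with Faye and Hana.  [the left bank: — | the right bank: Faye, Hana, Jules, Mina, Quin, Sol]

9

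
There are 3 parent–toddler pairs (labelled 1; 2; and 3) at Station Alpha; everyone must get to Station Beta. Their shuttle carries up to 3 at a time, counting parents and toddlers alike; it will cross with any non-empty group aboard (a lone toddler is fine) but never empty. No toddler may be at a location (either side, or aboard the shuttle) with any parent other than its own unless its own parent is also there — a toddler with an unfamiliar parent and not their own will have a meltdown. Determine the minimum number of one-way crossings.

Counting alone: each trip to Station Beta takes at most 3 across and each return brings at least 1 back, so after t trips out (and t−1 returns) at most 3t − (t−1) of the 6 are across; that first reaches 6 at t = 3, so at least 5 crossings are needed.
The plan below uses exactly 5 crossings, so it is optimal:
1. parent 1 and toddler 1 cross → Station Beta.
2. parent 1 crosses ← Station Alpha.
3. parent 1, parent 2, and parent 3 cross → Station Beta.
4. toddler 1 crosses ← Station Alpha.
5. toddler 1, toddler 2, and toddler 3 cross → Station Beta.

5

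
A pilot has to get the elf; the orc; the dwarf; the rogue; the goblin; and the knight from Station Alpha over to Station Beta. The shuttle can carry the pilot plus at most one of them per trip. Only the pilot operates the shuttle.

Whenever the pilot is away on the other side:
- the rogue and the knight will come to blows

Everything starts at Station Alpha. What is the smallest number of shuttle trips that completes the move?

11

Counting alone: the pilot can take at most 1 across per trip to Station Beta, so moving all 6 needs at least 6 loaded trips out, with a return between consecutive ones — at least 11 crossings.
The plan below uses exactly 11 crossings, so it is optimal:
1. Pilot goes to Station Beta with the rogue.  [Station Alpha: the dwarf, the elf, the goblin, the knight, the orc | Station Beta: the rogue]
2. Pilot goes back to Station Alpha alone.  [Station Alpha: the dwarf, the elf, the goblin, the knight, the orc | Station Beta: the rogue]
3. Pilot goes to Station Beta with the elf.  [Station Alpha: the dwarf, the goblin, the knight, the orc | Station Beta: the elf, the rogue]
4. Pilot goes back to Station Alpha alone.  [Station Alpha: the dwarf, the goblin, the knight, the orc | Station Beta: the elf, the rogue]
5. Pilot goes to Station Beta with the orc.  [Station Alpha: the dwarf, the goblin, the knight | Station Beta: the elf, the orc, the rogue]
6. Pilot goes back to Station Alpha alone.  [Station Alpha: the dwarf, the goblin, the knight | Station Beta: the elf, the orc, the rogue]
7. Pilot goes to Station Beta with the dwarf.  [Station Alpha: the goblin, the knight | Station Beta: the dwarf, the elf, the orc, the rogue]
8. Pilot goes back to Station Alpha alone.  [Station Alpha: the goblin, the knight | Station Beta: the dwarf, the elf, the orc, the rogue]
9. Pilot goes to Station Beta with the goblin.  [Station Alpha: the knight | Station Beta: the dwarf, the elf, the goblin, the orc, the rogue]
10. Pilot goes back to Station Alpha alone.  [Station Alpha: the knight | Station Beta: the dwarf, the elf, the goblin, the orc, the rogue]
11. Pilot goes to Station Beta with the knight.  [Station Alpha: — | Station Beta: the dwarf, the elf, the goblin, the knight, the orc, the rogue]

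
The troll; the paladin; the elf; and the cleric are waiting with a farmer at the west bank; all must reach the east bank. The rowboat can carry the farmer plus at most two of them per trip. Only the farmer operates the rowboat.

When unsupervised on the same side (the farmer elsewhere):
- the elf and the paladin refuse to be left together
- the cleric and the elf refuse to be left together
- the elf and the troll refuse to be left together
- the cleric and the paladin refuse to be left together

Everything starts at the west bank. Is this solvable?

1. Farmer goes to the east bank with the elf and the paladin.  [the west bank: the cleric, the troll | the east bank: the elf, the paladin]
2. Farmer goes back to the west bank with the paladin.  [the west bank: the cleric, the paladin, the troll | the east bank: the elf]
3. Farmer goes to the east bank with the paladin and the troll.  [the west bank: the cleric | the east bank: the elf, the paladin, the troll]
4. Farmer goes back to the west bank with the elf.  [the west bank: the cleric, the elf | the east bank: the paladin, the troll]
5. Farmer goes to the east bank with the cleric and the elf.  [the west bank: — | the east bank: the cleric, the elf, the paladin, the troll]

Yes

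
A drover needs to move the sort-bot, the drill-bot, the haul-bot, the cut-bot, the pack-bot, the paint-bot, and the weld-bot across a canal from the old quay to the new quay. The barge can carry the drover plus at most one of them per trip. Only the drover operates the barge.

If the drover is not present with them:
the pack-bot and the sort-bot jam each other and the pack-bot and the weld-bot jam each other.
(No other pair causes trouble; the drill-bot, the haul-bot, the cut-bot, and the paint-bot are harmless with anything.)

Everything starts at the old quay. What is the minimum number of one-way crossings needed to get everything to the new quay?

15

Counting alone: the drover can take at most 1 across per trip to the new quay, so moving all 7 needs at least 7 loaded trips out, with a return between consecutive ones — at least 13 crossings.
The safety rule pushes this higher. Following every safe sequence of crossings, the most of the 7 that can be at the new quay as the barge arrives there on crossing 13 is 6 — never all 7.
So no plan with fewer than 15 crossings exists, and this one achieves 15:
1. Drover goes to the new quay with the pack-bot.  [the old quay: the cut-bot, the drill-bot, the haul-bot, the paint-bot, the sort-bot, the weld-bot | the new quay: the pack-bot]
2. Drover goes back to the old quay alone.  [the old quay: the cut-bot, the drill-bot, the haul-bot, the paint-bot, the sort-bot, the weld-bot | the new quay: the pack-bot]
3. Drover goes to the new quay with the sort-bot.  [the old quay: the cut-bot, the drill-bot, the haul-bot, the paint-bot, the weld-bot | the new quay: the pack-bot, the sort-bot]
4. Drover goes back to the old quay with the pack-bot.  [the old quay: the cut-bot, the drill-bot, the haul-bot, the pack-bot, the paint-bot, the weld-bot | the new quay: the sort-bot]
5. Drover goes to the new quay with the weld-bot.  [the old quay: the cut-bot, the drill-bot, the haul-bot, the pack-bot, the paint-bot | the new quay: the sort-bot, the weld-bot]
6. Drover goes back to the old quay alone.  [the old quay: the cut-bot, the drill-bot, the haul-bot, the pack-bot, the paint-bot | the new quay: the sort-bot, the weld-bot]
7. Drover goes to the new quay with the drill-bot.  [the old quay: the cut-bot, the haul-bot, the pack-bot, the paint-bot | the new quay: the drill-bot, the sort-bot, the weld-bot]
8. Drover goes back to the old quay alone.  [the old quay: the cut-bot, the haul-bot, the pack-bot, the paint-bot | the new quay: the drill-bot, the sort-bot, the weld-bot]
9. Drover goes to the new quay with the haul-bot.  [the old quay: the cut-bot, the pack-bot, the paint-bot | the new quay: the drill-bot, the haul-bot, the sort-bot, the weld-bot]
10. Drover goes back to the old quay alone.  [the old quay: the cut-bot, the pack-bot, the paint-bot | the new quay: the drill-bot, the haul-bot, the sort-bot, the weld-bot]
11. Drover goes to the new quay with the cut-bot.  [the old quay: the pack-bot, the paint-bot | the new quay: the cut-bot, the drill-bot, the haul-bot, the sort-bot, the weld-bot]
12. Drover goes back to the old quay alone.  [the old quay: the pack-bot, the paint-bot | the new quay: the cut-bot, the drill-bot, the haul-bot, the sort-bot, the weld-bot]
13. Drover goes to the new quay with the paint-bot.  [the old quay: the pack-bot | the new quay: the cut-bot, the drill-bot, the haul-bot, the paint-bot, the sort-bot, the weld-bot]
14. Drover goes back to the old quay alone.  [the old quay: the pack-bot | the new quay: the cut-bot, the drill-bot, the haul-bot, the paint-bot, the sort-bot, the weld-bot]
15. Drover goes to the new quay with the pack-bot.  [the old quay: — | the new quay: the cut-bot, the drill-bot, the haul-bot, the pack-bot, the paint-bot, the sort-bot, the weld-bot]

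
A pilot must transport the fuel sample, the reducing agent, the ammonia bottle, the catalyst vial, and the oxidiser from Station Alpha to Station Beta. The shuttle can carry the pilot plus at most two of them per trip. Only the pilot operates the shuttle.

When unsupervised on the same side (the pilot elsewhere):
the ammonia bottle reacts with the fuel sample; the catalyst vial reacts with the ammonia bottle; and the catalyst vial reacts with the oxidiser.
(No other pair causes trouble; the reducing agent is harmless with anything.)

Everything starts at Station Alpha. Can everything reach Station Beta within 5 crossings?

Yes

Yes — this plan uses 5 crossings (≤ 5):
1. Pilot goes to Station Beta with the catalyst vial and the fuel sample.
2. Pilot goes back to Station Alpha alone.
3. Pilot goes to Station Beta with the reducing agent.
4. Pilot goes back to Station Alpha alone.
5. Pilot goes to Station Beta with the ammonia bottle and the oxidiser.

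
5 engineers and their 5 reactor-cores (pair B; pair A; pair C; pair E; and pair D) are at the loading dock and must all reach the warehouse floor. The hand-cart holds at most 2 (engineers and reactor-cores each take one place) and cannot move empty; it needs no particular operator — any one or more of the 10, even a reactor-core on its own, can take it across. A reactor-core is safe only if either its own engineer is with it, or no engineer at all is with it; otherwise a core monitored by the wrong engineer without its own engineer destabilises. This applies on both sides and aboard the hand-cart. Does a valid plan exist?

Following every safe sequence of crossings from the start, the most of the 10 that can be at the warehouse floor as the hand-cart arrives there on crossings 1, 3, 5, 7 is 2, 3, 4, 5 respectively; the best ever achieved is 5 of 10.
From crossing 9 on, no configuration arises that was not already reachable earlier: only 82 distinct safe configurations (who is on which side, and where the hand-cart is) can ever be reached, none of them has everyone across, and every continuation just revisits them. So no valid plan exists.

No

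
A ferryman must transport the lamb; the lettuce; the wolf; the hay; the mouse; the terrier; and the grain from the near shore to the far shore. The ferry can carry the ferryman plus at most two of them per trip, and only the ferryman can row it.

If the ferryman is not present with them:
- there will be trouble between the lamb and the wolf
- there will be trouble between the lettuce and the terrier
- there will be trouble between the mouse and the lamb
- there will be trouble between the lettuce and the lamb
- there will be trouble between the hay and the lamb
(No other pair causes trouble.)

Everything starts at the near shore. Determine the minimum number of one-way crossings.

9

Counting alone: the ferryman can take at most 2 across per trip to the far shore, so moving all 7 needs at least 4 loaded trips out, with a return between consecutive ones — at least 7 crossings.
The safety rule pushes this higher. Following every safe sequence of crossings, the most of the 7 that can be at the far shore as the ferry arrives there on crossing 7 is 6 — never all 7.
So no plan with fewer than 9 crossings exists, and this one achieves 9:
1. Ferryman goes to the far shore with the lamb and the lettuce.
2. Ferryman goes back to the near shore with the lamb.
3. Ferryman goes to the far shore with the lamb and the wolf.
4. Ferryman goes back to the near shore with the lamb.
5. Ferryman goes to the far shore with the hay and the lamb.
6. Ferryman goes back to the near shore with the lamb.
7. Ferryman goes to the far shore with the grain and the mouse.
8. Ferryman goes back to the near shore alone.
9. Ferryman goes to the far shore with the lamb and the terrier.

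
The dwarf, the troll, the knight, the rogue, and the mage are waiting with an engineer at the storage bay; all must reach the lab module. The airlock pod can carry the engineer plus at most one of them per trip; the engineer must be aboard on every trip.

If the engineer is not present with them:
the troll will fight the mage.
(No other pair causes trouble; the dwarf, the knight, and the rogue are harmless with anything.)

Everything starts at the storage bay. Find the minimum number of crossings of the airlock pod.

9

Counting alone: the engineer can take at most 1 across per trip to the lab module, so moving all 5 needs at least 5 loaded trips out, with a return between consecutive ones — at least 9 crossings.
The plan below uses exactly 9 crossings, so it is optimal:
1. Engineer goes to the lab module with the troll.
2. Engineer goes back to the storage bay alone.
3. Engineer goes to the lab module with the dwarf.
4. Engineer goes back to the storage bay alone.
5. Engineer goes to the lab module with the knight.
6. Engineer goes back to the storage bay alone.
7. Engineer goes to the lab module with the rogue.
8. Engineer goes back to the storage bay alone.
9. Engineer goes to the lab module with the mage.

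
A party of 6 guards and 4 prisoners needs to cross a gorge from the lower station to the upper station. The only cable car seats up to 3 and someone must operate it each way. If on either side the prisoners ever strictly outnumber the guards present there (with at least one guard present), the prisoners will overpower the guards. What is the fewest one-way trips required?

9

Counting alone: each trip to the upper station takes at most 3 across and each return brings at least 1 back, so after t trips out (and t−1 returns) at most 3t − (t−1) of the 10 are across; that first reaches 10 at t = 5, so at least 9 crossings are needed.
The plan below uses exactly 9 crossings, so it is optimal:
1. 2 prisoners → the upper station.  (the lower station: 6G 2P; the upper station: 0G 2P)
2. 1 prisoner ← the lower station.  (the lower station: 6G 3P; the upper station: 0G 1P)
3. 3 prisoners → the upper station.  (the lower station: 6G 0P; the upper station: 0G 4P)
4. 1 prisoner ← the lower station.  (the lower station: 6G 1P; the upper station: 0G 3P)
5. 3 guards → the upper station.  (the lower station: 3G 1P; the upper station: 3G 3P)
6. 1 prisoner ← the lower station.  (the lower station: 3G 2P; the upper station: 3G 2P)
7. 1 guard and 2 prisoners → the upper station.  (the lower station: 2G 0P; the upper station: 4G 4P)
8. 1 prisoner ← the lower station.  (the lower station: 2G 1P; the upper station: 4G 3P)
9. 2 guards and 1 prisoner → the upper station.  (the lower station: 0G 0P; the upper station: 6G 4P)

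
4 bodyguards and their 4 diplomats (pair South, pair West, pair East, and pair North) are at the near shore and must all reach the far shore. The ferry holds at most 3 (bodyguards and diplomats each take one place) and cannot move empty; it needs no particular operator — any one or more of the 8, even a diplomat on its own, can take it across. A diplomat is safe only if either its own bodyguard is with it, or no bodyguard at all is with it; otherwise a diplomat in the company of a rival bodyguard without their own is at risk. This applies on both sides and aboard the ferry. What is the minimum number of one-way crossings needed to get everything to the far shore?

9

Counting alone: each trip to the far shore takes at most 3 across and each return brings at least 1 back, so after t trips out (and t−1 returns) at most 3t − (t−1) of the 8 are across; that first reaches 8 at t = 4, so at least 7 crossings are needed.
The safety rule pushes this higher. Following every safe sequence of crossings, the most of the 8 that can be at the far shore as the ferry arrives there on crossing 7 is 7 — never all 8.
So no plan with fewer than 9 crossings exists, and this one achieves 9:
1. bodyguard South and diplomat South cross → the far shore.
2. bodyguard South crosses ← the near shore.
3. bodyguard South, bodyguard West, and diplomat West cross → the far shore.
4. bodyguard South and diplomat South cross ← the near shore.
5. bodyguard East, bodyguard North, and bodyguard South cross → the far shore.
6. diplomat West crosses ← the near shore.
7. diplomat South and diplomat West cross → the far shore.
8. diplomat South crosses ← the near shore.
9. diplomat East, diplomat North, and diplomat South cross → the far shore.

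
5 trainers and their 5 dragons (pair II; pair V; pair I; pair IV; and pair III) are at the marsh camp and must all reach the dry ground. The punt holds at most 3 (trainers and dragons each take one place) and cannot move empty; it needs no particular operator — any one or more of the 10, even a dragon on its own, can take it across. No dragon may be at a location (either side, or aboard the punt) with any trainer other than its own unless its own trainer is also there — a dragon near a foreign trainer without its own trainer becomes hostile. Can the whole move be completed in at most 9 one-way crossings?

Counting alone: each trip to the dry ground takes at most 3 across and each return brings at least 1 back, so after t trips out (and t−1 returns) at most 3t − (t−1) of the 10 are across; that first reaches 10 at t = 5, so at least 9 crossings are needed.
The safety rule pushes this higher. Following every safe sequence of crossings, the most of the 10 that can be at the dry ground as the punt arrives there on crossing 9 is 9 — never all 10.
So the move cannot be finished within 9 crossings. (The shortest complete plan takes 11:)
1. dragon II and trainer II cross → the dry ground.
2. trainer II crosses ← the marsh camp.
3. dragon I, dragon IV, and dragon V cross → the dry ground.
4. dragon II crosses ← the marsh camp.
5. trainer I, trainer IV, and trainer V cross → the dry ground.
6. dragon V and trainer V cross ← the marsh camp.
7. trainer II, trainer III, and trainer V cross → the dry ground.
8. dragon I crosses ← the marsh camp.
9. dragon II and dragon V cross → the dry ground.
10. dragon II crosses ← the marsh camp.
11. dragon I, dragon II, and dragon III cross → the dry ground.

No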